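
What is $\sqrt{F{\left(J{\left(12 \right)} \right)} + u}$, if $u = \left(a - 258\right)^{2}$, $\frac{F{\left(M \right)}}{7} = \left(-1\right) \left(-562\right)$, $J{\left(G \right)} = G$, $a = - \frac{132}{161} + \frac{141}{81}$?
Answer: $\frac{\sqrt{1323196128535}}{4347} \approx 264.62$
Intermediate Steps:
$a = \frac{4003}{4347}$ ($a = \left(-132\right) \frac{1}{161} + 141 \cdot \frac{1}{81} = - \frac{132}{161} + \frac{47}{27} = \frac{4003}{4347} \approx 0.92087$)
$F{\left(M \right)} = 3934$ ($F{\left(M \right)} = 7 \left(\left(-1\right) \left(-562\right)\right) = 7 \cdot 562 = 3934$)
$u = \frac{1248857655529}{18896409}$ ($u = \left(\frac{4003}{4347} - 258\right)^{2} = \left(- \frac{1117523}{4347}\right)^{2} = \frac{1248857655529}{18896409} \approx 66090.0$)
$\sqrt{F{\left(J{\left(12 \right)} \right)} + u} = \sqrt{3934 + \frac{1248857655529}{18896409}} = \sqrt{\frac{1323196128535}{18896409}} = \frac{\sqrt{1323196128535}}{4347}$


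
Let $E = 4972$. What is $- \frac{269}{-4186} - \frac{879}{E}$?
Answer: $- \frac{1171013}{10406396} \approx -0.11253$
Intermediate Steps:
$- \frac{269}{-4186} - \frac{879}{E} = - \frac{269}{-4186} - \frac{879}{4972} = \left(-269\right) \left(- \frac{1}{4186}\right) - \frac{879}{4972} = \frac{269}{4186} - \frac{879}{4972} = - \frac{1171013}{10406396}$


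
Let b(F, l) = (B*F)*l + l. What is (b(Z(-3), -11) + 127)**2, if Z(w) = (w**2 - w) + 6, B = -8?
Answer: 2890000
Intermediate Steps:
Z(w) = 6 + w**2 - w
b(F, l) = l - 8*F*l (b(F, l) = (-8*F)*l + l = -8*F*l + l = l - 8*F*l)
(b(Z(-3), -11) + 127)**2 = (-11*(1 - 8*(6 + (-3)**2 - 1*(-3))) + 127)**2 = (-11*(1 - 8*(6 + 9 + 3)) + 127)**2 = (-11*(1 - 8*18) + 127)**2 = (-11*(1 - 144) + 127)**2 = (-11*(-143) + 127)**2 = (1573 + 127)**2 = 1700**2 = 2890000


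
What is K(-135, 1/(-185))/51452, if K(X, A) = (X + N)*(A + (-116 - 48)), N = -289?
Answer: 3216146/2379655 ≈ 1.3515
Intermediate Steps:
K(X, A) = (-289 + X)*(-164 + A) (K(X, A) = (X - 289)*(A + (-116 - 48)) = (-289 + X)*(A - 164) = (-289 + X)*(-164 + A))
K(-135, 1/(-185))/51452 = (47396 - 289/(-185) - 164*(-135) - 135/(-185))/51452 = (47396 - 289*(-1/185) + 22140 - 1/185*(-135))*(1/51452) = (47396 + 289/185 + 22140 + 27/37)*(1/51452) = (12864584/185)*(1/51452) = 3216146/2379655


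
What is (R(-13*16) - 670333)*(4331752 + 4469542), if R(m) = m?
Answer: -5901628480054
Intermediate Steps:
(R(-13*16) - 670333)*(4331752 + 4469542) = (-13*16 - 670333)*(4331752 + 4469542) = (-208 - 670333)*8801294 = -670541*8801294 = -5901628480054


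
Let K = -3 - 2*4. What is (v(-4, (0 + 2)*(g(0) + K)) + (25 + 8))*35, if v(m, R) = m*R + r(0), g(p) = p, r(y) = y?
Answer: 4235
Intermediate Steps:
K = -11 (K = -3 - 8 = -11)
v(m, R) = R*m (v(m, R) = m*R + 0 = R*m + 0 = R*m)
(v(-4, (0 + 2)*(g(0) + K)) + (25 + 8))*35 = (((0 + 2)*(0 - 11))*(-4) + (25 + 8))*35 = ((2*(-11))*(-4) + 33)*35 = (-22*(-4) + 33)*35 = (88 + 33)*35 = 121*35 = 4235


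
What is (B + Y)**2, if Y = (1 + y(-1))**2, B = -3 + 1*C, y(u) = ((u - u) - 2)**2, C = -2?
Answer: 400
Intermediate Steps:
y(u) = 4 (y(u) = (0 - 2)**2 = (-2)**2 = 4)
B = -5 (B = -3 + 1*(-2) = -3 - 2 = -5)
Y = 25 (Y = (1 + 4)**2 = 5**2 = 25)
(B + Y)**2 = (-5 + 25)**2 = 20**2 = 400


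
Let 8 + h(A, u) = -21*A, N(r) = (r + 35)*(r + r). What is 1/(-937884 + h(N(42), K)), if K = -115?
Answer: -1/1073720 ≈ -9.3134e-7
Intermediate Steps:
N(r) = 2*r*(35 + r) (N(r) = (35 + r)*(2*r) = 2*r*(35 + r))
h(A, u) = -8 - 21*A
1/(-937884 + h(N(42), K)) = 1/(-937884 + (-8 - 42*42*(35 + 42))) = 1/(-937884 + (-8 - 42*42*77)) = 1/(-937884 + (-8 - 21*6468)) = 1/(-937884 + (-8 - 135828)) = 1/(-937884 - 135836) = 1/(-1073720) = -1/1073720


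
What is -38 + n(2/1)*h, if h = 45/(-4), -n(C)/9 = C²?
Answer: 367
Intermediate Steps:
n(C) = -9*C²
h = -45/4 (h = 45*(-¼) = -45/4 ≈ -11.250)
-38 + n(2/1)*h = -38 - 9*(2/1)²*(-45/4) = -38 - 9*(2*1)²*(-45/4) = -38 - 9*2²*(-45/4) = -38 - 9*4*(-45/4) = -38 - 36*(-45/4) = -38 + 405 = 367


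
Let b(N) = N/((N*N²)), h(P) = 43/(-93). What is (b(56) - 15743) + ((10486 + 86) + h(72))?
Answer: -1508246563/291648 ≈ -5171.5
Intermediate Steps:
h(P) = -43/93 (h(P) = 43*(-1/93) = -43/93)
b(N) = N⁻² (b(N) = N/(N³) = N/N³ = N⁻²)
(b(56) - 15743) + ((10486 + 86) + h(72)) = (56⁻² - 15743) + ((10486 + 86) - 43/93) = (1/3136 - 15743) + (10572 - 43/93) = -49370047/3136 + 983153/93 = -1508246563/291648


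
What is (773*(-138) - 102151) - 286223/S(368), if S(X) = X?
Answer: -77133823/368 ≈ -2.0960e+5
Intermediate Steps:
(773*(-138) - 102151) - 286223/S(368) = (773*(-138) - 102151) - 286223/368 = (-106674 - 102151) - 286223*1/368 = -208825 - 286223/368 = -77133823/368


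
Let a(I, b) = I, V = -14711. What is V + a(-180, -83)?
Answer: -14891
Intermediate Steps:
V + a(-180, -83) = -14711 - 180 = -14891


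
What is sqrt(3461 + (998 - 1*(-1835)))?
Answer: sqrt(6294) ≈ 79.335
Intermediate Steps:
sqrt(3461 + (998 - 1*(-1835))) = sqrt(3461 + (998 + 1835)) = sqrt(3461 + 2833) = sqrt(6294)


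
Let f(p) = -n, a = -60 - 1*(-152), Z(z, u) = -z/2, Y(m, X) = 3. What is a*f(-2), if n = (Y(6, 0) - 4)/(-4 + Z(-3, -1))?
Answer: -184/5 ≈ -36.800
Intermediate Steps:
Z(z, u) = -z/2
n = ⅖ (n = (3 - 4)/(-4 - ½*(-3)) = -1/(-4 + 3/2) = -1/(-5/2) = -1*(-⅖) = ⅖ ≈ 0.40000)
a = 92 (a = -60 + 152 = 92)
f(p) = -⅖ (f(p) = -1*⅖ = -⅖)
a*f(-2) = 92*(-⅖) = -184/5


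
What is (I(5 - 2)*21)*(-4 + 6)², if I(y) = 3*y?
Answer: 756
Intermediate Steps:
(I(5 - 2)*21)*(-4 + 6)² = ((3*(5 - 2))*21)*(-4 + 6)² = ((3*3)*21)*2² = (9*21)*4 = 189*4 = 756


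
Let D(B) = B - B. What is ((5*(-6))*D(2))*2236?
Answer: 0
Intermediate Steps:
D(B) = 0
((5*(-6))*D(2))*2236 = ((5*(-6))*0)*2236 = -30*0*2236 = 0*2236 = 0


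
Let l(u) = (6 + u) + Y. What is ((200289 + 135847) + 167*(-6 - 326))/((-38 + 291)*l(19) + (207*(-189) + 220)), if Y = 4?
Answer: -46782/5261 ≈ -8.8922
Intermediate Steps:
l(u) = 10 + u (l(u) = (6 + u) + 4 = 10 + u)
((200289 + 135847) + 167*(-6 - 326))/((-38 + 291)*l(19) + (207*(-189) + 220)) = ((200289 + 135847) + 167*(-6 - 326))/((-38 + 291)*(10 + 19) + (207*(-189) + 220)) = (336136 + 167*(-332))/(253*29 + (-39123 + 220)) = (336136 - 55444)/(7337 - 38903) = 280692/(-31566) = 280692*(-1/31566) = -46782/5261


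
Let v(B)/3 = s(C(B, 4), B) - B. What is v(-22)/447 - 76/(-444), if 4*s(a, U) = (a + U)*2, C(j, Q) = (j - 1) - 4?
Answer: 5107/33078 ≈ 0.15439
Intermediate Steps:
C(j, Q) = -5 + j (C(j, Q) = (-1 + j) - 4 = -5 + j)
s(a, U) = U/2 + a/2 (s(a, U) = ((a + U)*2)/4 = ((U + a)*2)/4 = (2*U + 2*a)/4 = U/2 + a/2)
v(B) = -15/2 (v(B) = 3*((B/2 + (-5 + B)/2) - B) = 3*((B/2 + (-5/2 + B/2)) - B) = 3*((-5/2 + B) - B) = 3*(-5/2) = -15/2)
v(-22)/447 - 76/(-444) = -15/2/447 - 76/(-444) = -15/2*1/447 - 76*(-1/444) = -5/298 + 19/111 = 5107/33078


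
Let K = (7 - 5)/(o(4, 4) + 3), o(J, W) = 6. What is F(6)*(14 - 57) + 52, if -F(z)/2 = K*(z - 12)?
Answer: -188/3 ≈ -62.667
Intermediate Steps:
K = 2/9 (K = (7 - 5)/(6 + 3) = 2/9 ≈ 0.22222)
F(z) = 16/3 - 4*z/9 (F(z) = -4*(z - 12)/9 = -4*(-12 + z)/9 = -2*(-8/3 + 2*z/9) = 16/3 - 4*z/9)
F(6)*(14 - 57) + 52 = (16/3 - 4/9*6)*(14 - 57) + 52 = (16/3 - 8/3)*(-43) + 52 = (8/3)*(-43) + 52 = -344/3 + 52 = -188/3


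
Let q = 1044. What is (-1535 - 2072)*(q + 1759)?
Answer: -10110421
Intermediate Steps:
(-1535 - 2072)*(q + 1759) = (-1535 - 2072)*(1044 + 1759) = -3607*2803 = -10110421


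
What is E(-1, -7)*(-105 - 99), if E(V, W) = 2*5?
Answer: -2040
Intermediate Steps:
E(V, W) = 10
E(-1, -7)*(-105 - 99) = 10*(-105 - 99) = 10*(-204) = -2040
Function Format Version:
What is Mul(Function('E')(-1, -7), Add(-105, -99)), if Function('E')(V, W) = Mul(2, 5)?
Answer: -2040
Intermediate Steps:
Function('E')(V, W) = 10
Mul(Function('E')(-1, -7), Add(-105, -99)) = Mul(10, Add(-105, -99)) = Mul(10, -204) = -2040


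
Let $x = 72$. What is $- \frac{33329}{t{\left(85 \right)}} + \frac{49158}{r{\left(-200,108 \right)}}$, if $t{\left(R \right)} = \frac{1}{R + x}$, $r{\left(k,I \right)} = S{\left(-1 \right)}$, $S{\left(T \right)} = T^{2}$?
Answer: $-5183495$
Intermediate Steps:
$r{\left(k,I \right)} = 1$ ($r{\left(k,I \right)} = \left(-1\right)^{2} = 1$)
$t{\left(R \right)} = \frac{1}{72 + R}$ ($t{\left(R \right)} = \frac{1}{R + 72} = \frac{1}{72 + R}$)
$- \frac{33329}{t{\left(85 \right)}} + \frac{49158}{r{\left(-200,108 \right)}} = - \frac{33329}{\frac{1}{72 + 85}} + \frac{49158}{1} = - \frac{33329}{\frac{1}{157}} + 49158 \cdot 1 = - 33329 \frac{1}{\frac{1}{157}} + 49158 = \left(-33329\right) 157 + 49158 = -5232653 + 49158 = -5183495$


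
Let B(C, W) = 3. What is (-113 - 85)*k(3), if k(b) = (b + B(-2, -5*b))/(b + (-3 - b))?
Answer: 396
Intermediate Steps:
k(b) = -1 - b/3 (k(b) = (b + 3)/(b + (-3 - b)) = (3 + b)/(-3) = (3 + b)*(-⅓) = -1 - b/3)
(-113 - 85)*k(3) = (-113 - 85)*(-1 - ⅓*3) = -198*(-1 - 1) = -198*(-2) = 396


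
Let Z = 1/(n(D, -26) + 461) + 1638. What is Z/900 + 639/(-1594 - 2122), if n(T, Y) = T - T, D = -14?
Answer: 158806319/96360525 ≈ 1.6480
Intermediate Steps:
n(T, Y) = 0
Z = 755119/461 (Z = 1/(0 + 461) + 1638 = 1/461 + 1638 = 755119/461 ≈ 1638.0)
Z/900 + 639/(-1594 - 2122) = (755119/461)/900 + 639/(-1594 - 2122) = (755119/461)*(1/900) + 639/(-3716) = 755119/414900 + 639*(-1/3716) = 755119/414900 - 639/3716 = 158806319/96360525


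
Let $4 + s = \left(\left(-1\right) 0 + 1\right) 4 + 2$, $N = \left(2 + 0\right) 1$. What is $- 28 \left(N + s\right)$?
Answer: $-112$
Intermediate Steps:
$N = 2$ ($N = 2 \cdot 1 = 2$)
$s = 2$ ($s = -4 + \left(\left(\left(-1\right) 0 + 1\right) 4 + 2\right) = -4 + \left(\left(0 + 1\right) 4 + 2\right) = -4 + \left(1 \cdot 4 + 2\right) = -4 + \left(4 + 2\right) = -4 + 6 = 2$)
$- 28 \left(N + s\right) = - 28 \left(2 + 2\right) = \left(-28\right) 4 = -112$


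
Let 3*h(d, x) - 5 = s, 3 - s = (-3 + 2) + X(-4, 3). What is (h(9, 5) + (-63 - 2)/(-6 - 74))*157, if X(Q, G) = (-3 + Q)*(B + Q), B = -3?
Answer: -94357/48 ≈ -1965.8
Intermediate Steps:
X(Q, G) = (-3 + Q)² (X(Q, G) = (-3 + Q)*(-3 + Q) = (-3 + Q)²)
s = -45 (s = 3 - ((-3 + 2) + (9 + (-4)² - 6*(-4))) = 3 - (-1 + (9 + 16 + 24)) = 3 - (-1 + 49) = 3 - 1*48 = 3 - 48 = -45)
h(d, x) = -40/3 (h(d, x) = 5/3 + (⅓)*(-45) = 5/3 - 15 = -40/3)
(h(9, 5) + (-63 - 2)/(-6 - 74))*157 = (-40/3 + (-63 - 2)/(-6 - 74))*157 = (-40/3 - 65/(-80))*157 = (-40/3 - 65*(-1/80))*157 = (-40/3 + 13/16)*157 = -601/48*157 = -94357/48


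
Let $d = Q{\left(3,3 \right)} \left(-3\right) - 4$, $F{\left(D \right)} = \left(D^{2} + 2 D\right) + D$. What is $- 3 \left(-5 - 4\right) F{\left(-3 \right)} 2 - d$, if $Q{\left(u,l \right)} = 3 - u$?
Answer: $4$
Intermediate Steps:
$F{\left(D \right)} = D^{2} + 3 D$
$d = -4$ ($d = \left(3 - 3\right) \left(-3\right) - 4 = 0 \left(-3\right) - 4 = 0 - 4 = -4$)
$- 3 \left(-5 - 4\right) F{\left(-3 \right)} 2 - d = - 3 \left(-5 - 4\right) \left(- 3 \left(3 - 3\right)\right) 2 - -4 = \left(-3\right) \left(-9\right) \left(\left(-3\right) 0\right) 2 + 4 = 27 \cdot 0 \cdot 2 + 4 = 0 \cdot 2 + 4 = 0 + 4 = 4$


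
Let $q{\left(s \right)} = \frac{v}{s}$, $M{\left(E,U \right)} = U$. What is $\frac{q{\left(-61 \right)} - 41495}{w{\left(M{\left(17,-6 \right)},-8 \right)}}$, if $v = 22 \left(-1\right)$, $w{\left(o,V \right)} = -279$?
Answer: $\frac{2531173}{17019} \approx 148.73$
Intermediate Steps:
$v = -22$
$q{\left(s \right)} = - \frac{22}{s}$
$\frac{q{\left(-61 \right)} - 41495}{w{\left(M{\left(17,-6 \right)},-8 \right)}} = \frac{- \frac{22}{-61} - 41495}{-279} = \left(\left(-22\right) \left(- \frac{1}{61}\right) - 41495\right) \left(- \frac{1}{279}\right) = \left(\frac{22}{61} - 41495\right) \left(- \frac{1}{279}\right) = \left(- \frac{2531173}{61}\right) \left(- \frac{1}{279}\right) = \frac{2531173}{17019}$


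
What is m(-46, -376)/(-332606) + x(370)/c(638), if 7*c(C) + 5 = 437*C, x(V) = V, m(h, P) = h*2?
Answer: 443549616/46365442703 ≈ 0.0095664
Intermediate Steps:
m(h, P) = 2*h
c(C) = -5/7 + 437*C/7 (c(C) = -5/7 + (437*C)/7 = -5/7 + 437*C/7)
m(-46, -376)/(-332606) + x(370)/c(638) = (2*(-46))/(-332606) + 370/(-5/7 + (437/7)*638) = -92*(-1/332606) + 370/(-5/7 + 278806/7) = 46/166303 + 370/(278801/7) = 46/166303 + 370*(7/278801) = 46/166303 + 2590/278801 = 443549616/46365442703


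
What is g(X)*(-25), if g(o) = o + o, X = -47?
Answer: 2350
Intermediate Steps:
g(o) = 2*o
g(X)*(-25) = (2*(-47))*(-25) = -94*(-25) = 2350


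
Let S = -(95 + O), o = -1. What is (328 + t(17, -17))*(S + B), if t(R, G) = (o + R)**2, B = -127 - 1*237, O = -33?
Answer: -248784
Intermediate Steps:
B = -364 (B = -127 - 237 = -364)
t(R, G) = (-1 + R)**2
S = -62 (S = -(95 - 33) = -1*62 = -62)
(328 + t(17, -17))*(S + B) = (328 + (-1 + 17)**2)*(-62 - 364) = (328 + 16**2)*(-426) = (328 + 256)*(-426) = 584*(-426) = -248784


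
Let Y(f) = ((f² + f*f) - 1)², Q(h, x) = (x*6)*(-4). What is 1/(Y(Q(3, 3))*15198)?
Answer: 1/1633400323422 ≈ 6.1222e-13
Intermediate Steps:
Q(h, x) = -24*x (Q(h, x) = (6*x)*(-4) = -24*x)
Y(f) = (-1 + 2*f²)² (Y(f) = ((f² + f²) - 1)² = (2*f² - 1)² = (-1 + 2*f²)²)
1/(Y(Q(3, 3))*15198) = 1/((-1 + 2*(-24*3)²)²*15198) = 1/((-1 + 2*(-72)²)²*15198) = 1/((-1 + 2*5184)²*15198) = 1/((-1 + 10368)²*15198) = 1/(10367²*15198) = 1/(107474689*15198) = 1/1633400323422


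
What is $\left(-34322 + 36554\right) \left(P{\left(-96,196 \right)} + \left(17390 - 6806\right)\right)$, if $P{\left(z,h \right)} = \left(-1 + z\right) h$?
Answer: $-18811296$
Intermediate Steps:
$P{\left(z,h \right)} = h \left(-1 + z\right)$
$\left(-34322 + 36554\right) \left(P{\left(-96,196 \right)} + \left(17390 - 6806\right)\right) = \left(-34322 + 36554\right) \left(196 \left(-1 - 96\right) + \left(17390 - 6806\right)\right) = 2232 \left(196 \left(-97\right) + \left(17390 - 6806\right)\right) = 2232 \left(-19012 + 10584\right) = 2232 \left(-8428\right) = -18811296$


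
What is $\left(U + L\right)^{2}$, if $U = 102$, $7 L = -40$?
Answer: $\frac{454276}{49} \approx 9270.9$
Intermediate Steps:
$L = - \frac{40}{7}$ ($L = \frac{1}{7} \left(-40\right) = - \frac{40}{7} \approx -5.7143$)
$\left(U + L\right)^{2} = \left(102 - \frac{40}{7}\right)^{2} = \left(\frac{674}{7}\right)^{2} = \frac{454276}{49}$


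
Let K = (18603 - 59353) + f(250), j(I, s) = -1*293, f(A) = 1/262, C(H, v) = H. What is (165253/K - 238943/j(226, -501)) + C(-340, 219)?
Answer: 1474796058379/3128214207 ≈ 471.45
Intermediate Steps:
f(A) = 1/262
j(I, s) = -293
K = -10676499/262 (K = (18603 - 59353) + 1/262 = -40750 + 1/262 = -10676499/262 ≈ -40750.)
(165253/K - 238943/j(226, -501)) + C(-340, 219) = (165253/(-10676499/262) - 238943/(-293)) - 340 = (165253*(-262/10676499) - 238943*(-1/293)) - 340 = (-43296286/10676499 + 238943/293) - 340 = 2538388888759/3128214207 - 340 = 1474796058379/3128214207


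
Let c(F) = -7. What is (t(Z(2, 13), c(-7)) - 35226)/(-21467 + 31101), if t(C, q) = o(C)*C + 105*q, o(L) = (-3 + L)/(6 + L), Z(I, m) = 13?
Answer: -683129/183046 ≈ -3.7320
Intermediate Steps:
o(L) = (-3 + L)/(6 + L)
t(C, q) = 105*q + C*(-3 + C)/(6 + C) (t(C, q) = ((-3 + C)/(6 + C))*C + 105*q = C*(-3 + C)/(6 + C) + 105*q = 105*q + C*(-3 + C)/(6 + C))
(t(Z(2, 13), c(-7)) - 35226)/(-21467 + 31101) = ((13*(-3 + 13) + 105*(-7)*(6 + 13))/(6 + 13) - 35226)/(-21467 + 31101) = ((13*10 + 105*(-7)*19)/19 - 35226)/9634 = ((130 - 13965)/19 - 35226)*(1/9634) = ((1/19)*(-13835) - 35226)*(1/9634) = (-13835/19 - 35226)*(1/9634) = -683129/19*1/9634 = -683129/183046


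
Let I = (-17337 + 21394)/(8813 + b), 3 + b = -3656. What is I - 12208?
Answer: -62915975/5154 ≈ -12207.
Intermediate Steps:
b = -3659 (b = -3 - 3656 = -3659)
I = 4057/5154 (I = (-17337 + 21394)/(8813 - 3659) = 4057/5154 ≈ 0.78716)
I - 12208 = 4057/5154 - 12208 = -62915975/5154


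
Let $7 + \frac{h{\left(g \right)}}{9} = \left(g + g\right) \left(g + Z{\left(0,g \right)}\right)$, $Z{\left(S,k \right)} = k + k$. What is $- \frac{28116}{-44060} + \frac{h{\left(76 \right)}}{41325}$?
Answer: $\frac{248360136}{30346325} \approx 8.1842$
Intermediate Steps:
$Z{\left(S,k \right)} = 2 k$
$h{\left(g \right)} = -63 + 54 g^{2}$ ($h{\left(g \right)} = -63 + 9 \left(g + g\right) \left(g + 2 g\right) = -63 + 9 \cdot 2 g 3 g = -63 + 9 \cdot 6 g^{2} = -63 + 54 g^{2}$)
$- \frac{28116}{-44060} + \frac{h{\left(76 \right)}}{41325} = - \frac{28116}{-44060} + \frac{-63 + 54 \cdot 76^{2}}{41325} = \left(-28116\right) \left(- \frac{1}{44060}\right) + \left(-63 + 54 \cdot 5776\right) \frac{1}{41325} = \frac{7029}{11015} + \left(-63 + 311904\right) \frac{1}{41325} = \frac{7029}{11015} + 311841 \cdot \frac{1}{41325} = \frac{7029}{11015} + \frac{103947}{13775} = \frac{248360136}{30346325}$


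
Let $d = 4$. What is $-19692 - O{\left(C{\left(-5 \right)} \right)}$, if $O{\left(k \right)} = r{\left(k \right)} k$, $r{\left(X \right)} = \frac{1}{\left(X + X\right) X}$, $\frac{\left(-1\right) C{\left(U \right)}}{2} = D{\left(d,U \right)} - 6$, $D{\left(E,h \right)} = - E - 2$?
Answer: $- \frac{945217}{48} \approx -19692.0$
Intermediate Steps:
$D{\left(E,h \right)} = -2 - E$
$C{\left(U \right)} = 24$ ($C{\left(U \right)} = - 2 \left(\left(-2 - 4\right) - 6\right) = - 2 \left(-6 - 6\right) = \left(-2\right) \left(-12\right) = 24$)
$r{\left(X \right)} = \frac{1}{2 X^{2}}$ ($r{\left(X \right)} = \frac{1}{2 X X} = \frac{\frac{1}{2} \frac{1}{X}}{X} = \frac{1}{2 X^{2}}$)
$O{\left(k \right)} = \frac{1}{2 k}$ ($O{\left(k \right)} = \frac{1}{2 k^{2}} k = \frac{1}{2 k}$)
$-19692 - O{\left(C{\left(-5 \right)} \right)} = -19692 - \frac{1}{2 \cdot 24} = -19692 - \frac{1}{2} \cdot \frac{1}{24} = -19692 - \frac{1}{48} = - \frac{945217}{48}$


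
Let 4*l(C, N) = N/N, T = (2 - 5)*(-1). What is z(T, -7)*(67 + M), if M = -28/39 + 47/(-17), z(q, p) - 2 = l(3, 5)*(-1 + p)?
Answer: 0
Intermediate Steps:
T = 3 (T = -3*(-1) = 3)
l(C, N) = 1/4 (l(C, N) = (N/N)/4 = (1/4)*1 = 1/4)
z(q, p) = 7/4 + p/4 (z(q, p) = 2 + (-1 + p)/4 = 2 + (-1/4 + p/4) = 7/4 + p/4)
M = -2309/663 (M = -28*1/39 + 47*(-1/17) = -28/39 - 47/17 = -2309/663 ≈ -3.4827)
z(T, -7)*(67 + M) = (7/4 + (1/4)*(-7))*(67 - 2309/663) = (7/4 - 7/4)*(42112/663) = 0*(42112/663) = 0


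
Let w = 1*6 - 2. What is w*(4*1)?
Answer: 16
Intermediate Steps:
w = 4 (w = 6 - 2 = 4)
w*(4*1) = 4*(4*1) = 4*4 = 16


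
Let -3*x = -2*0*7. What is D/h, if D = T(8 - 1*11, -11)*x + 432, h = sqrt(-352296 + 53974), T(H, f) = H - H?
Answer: -216*I*sqrt(298322)/149161 ≈ -0.79094*I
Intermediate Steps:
x = 0 (x = -(-2*0)*7/3 = -0*7 = -1/3*0 = 0)
T(H, f) = 0
h = I*sqrt(298322) (h = sqrt(-298322) = I*sqrt(298322) ≈ 546.19*I)
D = 432 (D = 0*0 + 432 = 0 + 432 = 432)
D/h = 432/((I*sqrt(298322))) = 432*(-I*sqrt(298322)/298322) = -216*I*sqrt(298322)/149161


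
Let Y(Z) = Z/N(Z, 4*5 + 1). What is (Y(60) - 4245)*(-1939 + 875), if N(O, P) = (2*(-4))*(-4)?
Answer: 4514685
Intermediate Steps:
N(O, P) = 32 (N(O, P) = -8*(-4) = 32)
Y(Z) = Z/32
(Y(60) - 4245)*(-1939 + 875) = ((1/32)*60 - 4245)*(-1939 + 875) = (15/8 - 4245)*(-1064) = -33945/8*(-1064) = 4514685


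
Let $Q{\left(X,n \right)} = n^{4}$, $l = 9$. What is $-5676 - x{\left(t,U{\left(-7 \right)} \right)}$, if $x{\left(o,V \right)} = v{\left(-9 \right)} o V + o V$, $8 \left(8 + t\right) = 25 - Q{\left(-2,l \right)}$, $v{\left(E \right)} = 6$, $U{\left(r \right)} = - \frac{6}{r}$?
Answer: $-726$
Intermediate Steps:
$t = -825$ ($t = -8 + \frac{25 - 9^{4}}{8} = -8 + \frac{25 - 6561}{8} = -8 + \frac{1}{8} \left(-6536\right) = -8 - 817 = -825$)
$x{\left(o,V \right)} = 7 V o$ ($x{\left(o,V \right)} = 6 o V + o V = 6 V o + V o = 7 V o$)
$-5676 - x{\left(t,U{\left(-7 \right)} \right)} = -5676 - 7 \left(- \frac{6}{-7}\right) \left(-825\right) = -5676 - 7 \left(\left(-6\right) \left(- \frac{1}{7}\right)\right) \left(-825\right) = -5676 - 7 \cdot \frac{6}{7} \left(-825\right) = -5676 - -4950 = -5676 + 4950 = -726$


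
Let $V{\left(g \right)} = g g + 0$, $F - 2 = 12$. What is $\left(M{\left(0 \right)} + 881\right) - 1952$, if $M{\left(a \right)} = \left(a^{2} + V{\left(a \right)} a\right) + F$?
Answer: $-1057$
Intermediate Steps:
$F = 14$ ($F = 2 + 12 = 14$)
$V{\left(g \right)} = g^{2}$ ($V{\left(g \right)} = g^{2} + 0 = g^{2}$)
$M{\left(a \right)} = 14 + a^{2} + a^{3}$ ($M{\left(a \right)} = \left(a^{2} + a^{2} a\right) + 14 = \left(a^{2} + a^{3}\right) + 14 = 14 + a^{2} + a^{3}$)
$\left(M{\left(0 \right)} + 881\right) - 1952 = \left(\left(14 + 0^{2} + 0^{3}\right) + 881\right) - 1952 = \left(\left(14 + 0 + 0\right) + 881\right) - 1952 = \left(14 + 881\right) - 1952 = 895 - 1952 = -1057$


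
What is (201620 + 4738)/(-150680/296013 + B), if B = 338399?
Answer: 61084650654/100170352507 ≈ 0.60981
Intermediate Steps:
(201620 + 4738)/(-150680/296013 + B) = (201620 + 4738)/(-150680/296013 + 338399) = 206358/(-150680*1/296013 + 338399) = 206358/(-150680/296013 + 338399) = 206358/(100170352507/296013) = 206358*(296013/100170352507) = 61084650654/100170352507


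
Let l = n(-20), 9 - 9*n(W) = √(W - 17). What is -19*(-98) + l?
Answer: 1863 - I*√37/9 ≈ 1863.0 - 0.67586*I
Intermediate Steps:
n(W) = 1 - √(-17 + W)/9 (n(W) = 1 - √(W - 17)/9 = 1 - √(-17 + W)/9)
l = 1 - I*√37/9 (l = 1 - √(-17 - 20)/9 = 1 - I*√37/9 ≈ 1.0 - 0.67586*I)
-19*(-98) + l = -19*(-98) + (1 - I*√37/9) = 1862 + (1 - I*√37/9) = 1863 - I*√37/9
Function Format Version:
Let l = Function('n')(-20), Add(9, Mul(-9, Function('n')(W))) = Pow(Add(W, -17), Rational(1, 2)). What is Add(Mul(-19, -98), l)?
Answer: Add(1863, Mul(Rational(-1, 9), I, Pow(37, Rational(1, 2)))) ≈ Add(1863.0, Mul(-0.67586, I))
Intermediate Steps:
Function('n')(W) = Add(1, Mul(Rational(-1, 9), Pow(Add(-17, W), Rational(1, 2)))) (Function('n')(W) = Add(1, Mul(Rational(-1, 9), Pow(Add(W, -17), Rational(1, 2)))) = Add(1, Mul(Rational(-1, 9), Pow(Add(-17, W), Rational(1, 2)))))
l = Add(1, Mul(Rational(-1, 9), I, Pow(37, Rational(1, 2)))) (l = Add(1, Mul(Rational(-1, 9), Pow(Add(-17, -20), Rational(1, 2)))) = Add(1, Mul(Rational(-1, 9), Pow(-37, Rational(1, 2)))) = Add(1, Mul(Rational(-1, 9), Mul(I, Pow(37, Rational(1, 2))))) = Add(1, Mul(Rational(-1, 9), I, Pow(37, Rational(1, 2)))) ≈ Add(1.0000, Mul(-0.67586, I)))
Add(Mul(-19, -98), l) = Add(Mul(-19, -98), Add(1, Mul(Rational(-1, 9), I, Pow(37, Rational(1, 2))))) = Add(1862, Add(1, Mul(Rational(-1, 9), I, Pow(37, Rational(1, 2))))) = Add(1863, Mul(Rational(-1, 9), I, Pow(37, Rational(1, 2))))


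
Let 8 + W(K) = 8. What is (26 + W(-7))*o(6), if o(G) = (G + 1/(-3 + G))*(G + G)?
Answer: 1976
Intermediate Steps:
W(K) = 0 (W(K) = -8 + 8 = 0)
o(G) = 2*G*(G + 1/(-3 + G)) (o(G) = (G + 1/(-3 + G))*(2*G) = 2*G*(G + 1/(-3 + G)))
(26 + W(-7))*o(6) = (26 + 0)*(2*6*(1 + 6² - 3*6)/(-3 + 6)) = 26*(2*6*(1 + 36 - 18)/3) = 26*(2*6*(⅓)*19) = 26*76 = 1976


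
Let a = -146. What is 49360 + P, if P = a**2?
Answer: 70676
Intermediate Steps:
P = 21316 (P = (-146)**2 = 21316)
49360 + P = 49360 + 21316 = 70676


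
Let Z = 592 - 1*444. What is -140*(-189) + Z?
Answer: 26608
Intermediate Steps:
Z = 148 (Z = 592 - 444 = 148)
-140*(-189) + Z = -140*(-189) + 148 = 26460 + 148 = 26608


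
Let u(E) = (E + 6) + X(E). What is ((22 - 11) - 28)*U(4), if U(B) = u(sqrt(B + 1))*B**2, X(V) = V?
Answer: -1632 - 544*sqrt(5) ≈ -2848.4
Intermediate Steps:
u(E) = 6 + 2*E (u(E) = (E + 6) + E = (6 + E) + E = 6 + 2*E)
U(B) = B**2*(6 + 2*sqrt(1 + B)) (U(B) = (6 + 2*sqrt(B + 1))*B**2 = (6 + 2*sqrt(1 + B))*B**2 = B**2*(6 + 2*sqrt(1 + B)))
((22 - 11) - 28)*U(4) = ((22 - 11) - 28)*(2*4**2*(3 + sqrt(1 + 4))) = (11 - 28)*(2*16*(3 + sqrt(5))) = -17*(96 + 32*sqrt(5)) = -1632 - 544*sqrt(5)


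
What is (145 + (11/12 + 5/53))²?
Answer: 8623536769/404496 ≈ 21319.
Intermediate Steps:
(145 + (11/12 + 5/53))² = (145 + 643/636)² = (92863/636)² = 8623536769/404496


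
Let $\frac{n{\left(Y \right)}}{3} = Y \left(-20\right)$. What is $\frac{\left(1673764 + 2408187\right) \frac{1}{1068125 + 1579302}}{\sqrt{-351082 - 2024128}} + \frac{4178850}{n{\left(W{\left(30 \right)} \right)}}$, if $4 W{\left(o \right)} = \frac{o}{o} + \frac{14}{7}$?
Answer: $- \frac{278590}{3} - \frac{4081951 i \sqrt{4490}}{273399786290} \approx -92863.0 - 0.0010004 i$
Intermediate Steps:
$W{\left(o \right)} = \frac{3}{4}$ ($W{\left(o \right)} = \frac{\frac{o}{o} + \frac{14}{7}}{4} = \frac{1 + 14 \cdot \frac{1}{7}}{4} = \frac{1 + 2}{4} = \frac{1}{4} \cdot 3 = \frac{3}{4}$)
$n{\left(Y \right)} = - 60 Y$ ($n{\left(Y \right)} = 3 Y \left(-20\right) = 3 \left(- 20 Y\right) = - 60 Y$)
$\frac{\left(1673764 + 2408187\right) \frac{1}{1068125 + 1579302}}{\sqrt{-351082 - 2024128}} + \frac{4178850}{n{\left(W{\left(30 \right)} \right)}} = \frac{\left(1673764 + 2408187\right) \frac{1}{1068125 + 1579302}}{\sqrt{-351082 - 2024128}} + \frac{4178850}{\left(-60\right) \frac{3}{4}} = \frac{4081951 \cdot \frac{1}{2647427}}{\sqrt{-2375210}} + \frac{4178850}{-45} = \frac{4081951 \cdot \frac{1}{2647427}}{23 i \sqrt{4490}} + 4178850 \left(- \frac{1}{45}\right) = \frac{4081951 \left(- \frac{i \sqrt{4490}}{103270}\right)}{2647427} - \frac{278590}{3} = - \frac{4081951 i \sqrt{4490}}{273399786290} - \frac{278590}{3} = - \frac{278590}{3} - \frac{4081951 i \sqrt{4490}}{273399786290}$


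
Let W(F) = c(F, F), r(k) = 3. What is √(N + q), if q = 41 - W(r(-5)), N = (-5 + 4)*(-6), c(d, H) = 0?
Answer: √47 ≈ 6.8557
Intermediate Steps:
W(F) = 0
N = 6 (N = -1*(-6) = 6)
q = 41 (q = 41 - 1*0 = 41 + 0 = 41)
√(N + q) = √(6 + 41) = √47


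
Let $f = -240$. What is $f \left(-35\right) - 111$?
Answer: $8289$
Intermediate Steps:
$f \left(-35\right) - 111 = \left(-240\right) \left(-35\right) - 111 = 8400 - 111 = 8289$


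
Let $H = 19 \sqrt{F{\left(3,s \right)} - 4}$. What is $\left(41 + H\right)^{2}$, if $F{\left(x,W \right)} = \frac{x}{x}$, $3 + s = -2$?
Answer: $598 + 1558 i \sqrt{3} \approx 598.0 + 2698.5 i$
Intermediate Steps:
$s = -5$ ($s = -3 - 2 = -5$)
$F{\left(x,W \right)} = 1$
$H = 19 i \sqrt{3}$ ($H = 19 \sqrt{1 - 4} = 19 \sqrt{-3} = 19 i \sqrt{3} \approx 32.909 i$)
$\left(41 + H\right)^{2} = \left(41 + 19 i \sqrt{3}\right)^{2}$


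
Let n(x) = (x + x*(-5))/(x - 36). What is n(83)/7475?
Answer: -332/351325 ≈ -0.00094499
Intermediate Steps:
n(x) = -4*x/(-36 + x) (n(x) = (x - 5*x)/(-36 + x) = (-4*x)/(-36 + x) = -4*x/(-36 + x))
n(83)/7475 = -4*83/(-36 + 83)/7475 = -4*83/47*(1/7475) = -4*83*1/47*(1/7475) = -332/47*1/7475 = -332/351325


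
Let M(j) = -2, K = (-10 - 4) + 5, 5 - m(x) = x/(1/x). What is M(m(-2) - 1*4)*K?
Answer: 18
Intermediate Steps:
m(x) = 5 - x² (m(x) = 5 - x/(1/x) = 5 - x*x = 5 - x²)
K = -9 (K = -14 + 5 = -9)
M(m(-2) - 1*4)*K = -2*(-9) = 18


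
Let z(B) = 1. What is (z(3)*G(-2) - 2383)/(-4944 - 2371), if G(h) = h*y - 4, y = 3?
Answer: 2393/7315 ≈ 0.32714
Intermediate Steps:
G(h) = -4 + 3*h (G(h) = h*3 - 4 = 3*h - 4 = -4 + 3*h)
(z(3)*G(-2) - 2383)/(-4944 - 2371) = (1*(-4 + 3*(-2)) - 2383)/(-4944 - 2371) = (1*(-4 - 6) - 2383)/(-7315) = (1*(-10) - 2383)*(-1/7315) = (-10 - 2383)*(-1/7315) = -2393*(-1/7315) = 2393/7315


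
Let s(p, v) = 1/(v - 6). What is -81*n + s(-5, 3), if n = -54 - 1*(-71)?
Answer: -4132/3 ≈ -1377.3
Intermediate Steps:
s(p, v) = 1/(-6 + v)
n = 17 (n = -54 + 71 = 17)
-81*n + s(-5, 3) = -81*17 + 1/(-6 + 3) = -1377 + 1/(-3) = -1377 - ⅓ = -4132/3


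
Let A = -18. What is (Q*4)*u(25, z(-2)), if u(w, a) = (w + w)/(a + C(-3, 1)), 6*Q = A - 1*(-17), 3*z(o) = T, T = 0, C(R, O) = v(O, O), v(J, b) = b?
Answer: -100/3 ≈ -33.333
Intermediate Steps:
C(R, O) = O
z(o) = 0 (z(o) = (⅓)*0 = 0)
Q = -⅙ (Q = (-18 - 1*(-17))/6 = (-18 + 17)/6 = (⅙)*(-1) = -⅙ ≈ -0.16667)
u(w, a) = 2*w/(1 + a) (u(w, a) = (w + w)/(a + 1) = (2*w)/(1 + a) = 2*w/(1 + a))
(Q*4)*u(25, z(-2)) = (-⅙*4)*(2*25/(1 + 0)) = -4*25/(3*1) = -4*25/3 = -⅔*50 = -100/3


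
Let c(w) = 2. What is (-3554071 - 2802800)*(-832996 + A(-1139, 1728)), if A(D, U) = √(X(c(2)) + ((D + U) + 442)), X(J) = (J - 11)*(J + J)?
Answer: 5295248115516 - 6356871*√995 ≈ 5.2950e+12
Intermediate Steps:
X(J) = 2*J*(-11 + J) (X(J) = (-11 + J)*(2*J) = 2*J*(-11 + J))
A(D, U) = √(406 + D + U) (A(D, U) = √(2*2*(-11 + 2) + ((D + U) + 442)) = √(2*2*(-9) + (442 + D + U)) = √(-36 + (442 + D + U)) = √(406 + D + U))
(-3554071 - 2802800)*(-832996 + A(-1139, 1728)) = (-3554071 - 2802800)*(-832996 + √(406 - 1139 + 1728)) = -6356871*(-832996 + √995) = 5295248115516 - 6356871*√995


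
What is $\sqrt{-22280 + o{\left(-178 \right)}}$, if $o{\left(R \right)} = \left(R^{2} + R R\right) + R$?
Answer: $\sqrt{40910} \approx 202.26$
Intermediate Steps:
$o{\left(R \right)} = R + 2 R^{2}$ ($o{\left(R \right)} = \left(R^{2} + R^{2}\right) + R = 2 R^{2} + R = R + 2 R^{2}$)
$\sqrt{-22280 + o{\left(-178 \right)}} = \sqrt{-22280 - 178 \left(1 + 2 \left(-178\right)\right)} = \sqrt{-22280 - 178 \left(1 - 356\right)} = \sqrt{-22280 - -63190} = \sqrt{-22280 + 63190} = \sqrt{40910}$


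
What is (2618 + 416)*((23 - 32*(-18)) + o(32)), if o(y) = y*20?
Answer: 3759126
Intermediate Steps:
o(y) = 20*y
(2618 + 416)*((23 - 32*(-18)) + o(32)) = (2618 + 416)*((23 - 32*(-18)) + 20*32) = 3034*((23 + 576) + 640) = 3034*(599 + 640) = 3034*1239 = 3759126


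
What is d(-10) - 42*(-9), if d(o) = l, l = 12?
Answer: 390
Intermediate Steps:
d(o) = 12
d(-10) - 42*(-9) = 12 - 42*(-9) = 12 + 378 = 390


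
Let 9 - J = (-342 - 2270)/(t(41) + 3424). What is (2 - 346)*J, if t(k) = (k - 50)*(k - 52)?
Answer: -11805736/3523 ≈ -3351.0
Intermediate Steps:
t(k) = (-52 + k)*(-50 + k) (t(k) = (-50 + k)*(-52 + k) = (-52 + k)*(-50 + k))
J = 34319/3523 (J = 9 - (-342 - 2270)/((2600 + 41² - 102*41) + 3424) = 9 - (-2612)/((2600 + 1681 - 4182) + 3424) = 9 - (-2612)/(99 + 3424) = 9 - (-2612)/3523 = 9 - 1*(-2612/3523) = 9 + 2612/3523 = 34319/3523 ≈ 9.7414)
(2 - 346)*J = (2 - 346)*(34319/3523) = -344*34319/3523 = -11805736/3523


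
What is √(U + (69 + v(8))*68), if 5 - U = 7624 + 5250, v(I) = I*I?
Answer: 15*I*√17 ≈ 61.847*I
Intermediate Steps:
v(I) = I²
U = -12869 (U = 5 - (7624 + 5250) = 5 - 1*12874 = 5 - 12874 = -12869)
√(U + (69 + v(8))*68) = √(-12869 + (69 + 8²)*68) = √(-12869 + (69 + 64)*68) = √(-12869 + 133*68) = √(-12869 + 9044) = √(-3825) = 15*I*√17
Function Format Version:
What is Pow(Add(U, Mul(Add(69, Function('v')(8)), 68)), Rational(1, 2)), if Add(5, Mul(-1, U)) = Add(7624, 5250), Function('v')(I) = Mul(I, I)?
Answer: Mul(15, I, Pow(17, Rational(1, 2))) ≈ Mul(61.847, I)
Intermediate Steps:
Function('v')(I) = Pow(I, 2)
U = -12869 (U = Add(5, Mul(-1, Add(7624, 5250))) = Add(5, Mul(-1, 12874)) = Add(5, -12874) = -12869)
Pow(Add(U, Mul(Add(69, Function('v')(8)), 68)), Rational(1, 2)) = Pow(Add(-12869, Mul(Add(69, Pow(8, 2)), 68)), Rational(1, 2)) = Pow(Add(-12869, Mul(Add(69, 64), 68)), Rational(1, 2)) = Pow(Add(-12869, Mul(133, 68)), Rational(1, 2)) = Pow(Add(-12869, 9044), Rational(1, 2)) = Pow(-3825, Rational(1, 2)) = Mul(15, I, Pow(17, Rational(1, 2)))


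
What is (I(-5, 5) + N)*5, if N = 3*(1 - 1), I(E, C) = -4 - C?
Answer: -45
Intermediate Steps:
N = 0 (N = 3*0 = 0)
(I(-5, 5) + N)*5 = ((-4 - 1*5) + 0)*5 = ((-4 - 5) + 0)*5 = (-9 + 0)*5 = -9*5 = -45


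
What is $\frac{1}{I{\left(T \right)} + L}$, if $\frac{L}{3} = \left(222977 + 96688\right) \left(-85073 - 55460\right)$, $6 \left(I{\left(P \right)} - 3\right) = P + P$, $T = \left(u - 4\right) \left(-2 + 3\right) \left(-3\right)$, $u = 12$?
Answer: $- \frac{1}{134770444340} \approx -7.42 \cdot 10^{-12}$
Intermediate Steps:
$T = -24$ ($T = \left(12 - 4\right) \left(-2 + 3\right) \left(-3\right) = 8 \cdot 1 \left(-3\right) = 8 \left(-3\right) = -24$)
$I{\left(P \right)} = 3 + \frac{P}{3}$ ($I{\left(P \right)} = 3 + \frac{P + P}{6} = 3 + \frac{2 P}{6} = 3 + \frac{P}{3}$)
$L = -134770444335$ ($L = 3 \left(222977 + 96688\right) \left(-85073 - 55460\right) = 3 \cdot 319665 \left(-140533\right) = 3 \left(-44923481445\right) = -134770444335$)
$\frac{1}{I{\left(T \right)} + L} = \frac{1}{\left(3 + \frac{1}{3} \left(-24\right)\right) - 134770444335} = \frac{1}{\left(3 - 8\right) - 134770444335} = \frac{1}{-5 - 134770444335} = \frac{1}{-134770444340} = - \frac{1}{134770444340}$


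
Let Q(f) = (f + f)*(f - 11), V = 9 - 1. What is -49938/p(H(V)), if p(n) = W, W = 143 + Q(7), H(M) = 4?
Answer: -574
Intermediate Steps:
V = 8
Q(f) = 2*f*(-11 + f) (Q(f) = (2*f)*(-11 + f) = 2*f*(-11 + f))
W = 87 (W = 143 + 2*7*(-11 + 7) = 143 + 2*7*(-4) = 143 - 56 = 87)
p(n) = 87
-49938/p(H(V)) = -49938/87 = -49938*1/87 = -574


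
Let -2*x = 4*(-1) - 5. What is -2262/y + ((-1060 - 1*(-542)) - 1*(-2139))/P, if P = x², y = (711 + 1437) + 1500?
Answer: 3911735/49248 ≈ 79.429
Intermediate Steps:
x = 9/2 (x = -(4*(-1) - 5)/2 = -(-4 - 5)/2 = -½*(-9) = 9/2 ≈ 4.5000)
y = 3648 (y = 2148 + 1500 = 3648)
P = 81/4 (P = (9/2)² = 81/4 ≈ 20.250)
-2262/y + ((-1060 - 1*(-542)) - 1*(-2139))/P = -2262/3648 + ((-1060 - 1*(-542)) - 1*(-2139))/(81/4) = -2262*1/3648 + ((-1060 + 542) + 2139)*(4/81) = -377/608 + (-518 + 2139)*(4/81) = -377/608 + 1621*(4/81) = -377/608 + 6484/81 = 3911735/49248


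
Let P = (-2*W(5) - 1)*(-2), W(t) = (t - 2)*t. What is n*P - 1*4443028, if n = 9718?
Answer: -3840512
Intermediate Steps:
W(t) = t*(-2 + t) (W(t) = (-2 + t)*t = t*(-2 + t))
P = 62 (P = (-10*(-2 + 5) - 1)*(-2) = (-10*3 - 1)*(-2) = (-2*15 - 1)*(-2) = (-30 - 1)*(-2) = -31*(-2) = 62)
n*P - 1*4443028 = 9718*62 - 1*4443028 = 602516 - 4443028 = -3840512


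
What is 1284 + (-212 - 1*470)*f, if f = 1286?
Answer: -875768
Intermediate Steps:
1284 + (-212 - 1*470)*f = 1284 + (-212 - 1*470)*1286 = 1284 + (-212 - 470)*1286 = 1284 - 682*1286 = 1284 - 877052 = -875768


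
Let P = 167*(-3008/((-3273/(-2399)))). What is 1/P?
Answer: -3273/1205104064 ≈ -2.7159e-6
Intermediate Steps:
P = -1205104064/3273 (P = 167*(-3008/((-3273*(-1/2399)))) = 167*(-3008/3273/2399) = 167*(-3008*2399/3273) = 167*(-7216192/3273) = -1205104064/3273 ≈ -3.6820e+5)
1/P = 1/(-1205104064/3273) = -3273/1205104064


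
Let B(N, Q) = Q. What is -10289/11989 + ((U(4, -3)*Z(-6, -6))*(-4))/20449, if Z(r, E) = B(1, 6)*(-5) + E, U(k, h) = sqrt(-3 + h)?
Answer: -10289/11989 + 144*I*sqrt(6)/20449 ≈ -0.8582 + 0.017249*I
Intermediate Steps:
Z(r, E) = -30 + E (Z(r, E) = 6*(-5) + E = -30 + E)
-10289/11989 + ((U(4, -3)*Z(-6, -6))*(-4))/20449 = -10289/11989 + ((sqrt(-3 - 3)*(-30 - 6))*(-4))/20449 = -10289*1/11989 + ((sqrt(-6)*(-36))*(-4))*(1/20449) = -10289/11989 + (((I*sqrt(6))*(-36))*(-4))*(1/20449) = -10289/11989 + (-36*I*sqrt(6)*(-4))*(1/20449) = -10289/11989 + (144*I*sqrt(6))*(1/20449) = -10289/11989 + 144*I*sqrt(6)/20449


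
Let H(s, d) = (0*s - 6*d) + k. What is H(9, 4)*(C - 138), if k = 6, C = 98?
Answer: 720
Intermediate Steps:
H(s, d) = 6 - 6*d (H(s, d) = (0*s - 6*d) + 6 = (0 - 6*d) + 6 = -6*d + 6 = 6 - 6*d)
H(9, 4)*(C - 138) = (6 - 6*4)*(98 - 138) = (6 - 24)*(-40) = -18*(-40) = 720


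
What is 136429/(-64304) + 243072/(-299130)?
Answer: -9406751443/3205875920 ≈ -2.9342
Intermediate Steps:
136429/(-64304) + 243072/(-299130) = 136429*(-1/64304) + 243072*(-1/299130) = -136429/64304 - 40512/49855 = -9406751443/3205875920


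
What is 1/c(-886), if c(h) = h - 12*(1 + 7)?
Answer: -1/982 ≈ -0.0010183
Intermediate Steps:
c(h) = -96 + h (c(h) = h - 12*8 = h - 1*96 = h - 96 = -96 + h)
1/c(-886) = 1/(-96 - 886) = 1/(-982) = -1/982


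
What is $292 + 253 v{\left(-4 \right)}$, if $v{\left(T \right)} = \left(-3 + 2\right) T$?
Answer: $1304$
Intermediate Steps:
$v{\left(T \right)} = - T$
$292 + 253 v{\left(-4 \right)} = 292 + 253 \left(\left(-1\right) \left(-4\right)\right) = 292 + 253 \cdot 4 = 292 + 1012 = 1304$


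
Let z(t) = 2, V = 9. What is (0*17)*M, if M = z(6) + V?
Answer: 0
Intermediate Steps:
M = 11 (M = 2 + 9 = 11)
(0*17)*M = (0*17)*11 = 0*11 = 0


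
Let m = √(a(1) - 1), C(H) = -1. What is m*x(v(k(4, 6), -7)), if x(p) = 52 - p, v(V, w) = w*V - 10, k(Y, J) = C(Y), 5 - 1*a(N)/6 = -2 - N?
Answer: 55*√47 ≈ 377.06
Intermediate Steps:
a(N) = 42 + 6*N (a(N) = 30 - 6*(-2 - N) = 30 + (12 + 6*N) = 42 + 6*N)
k(Y, J) = -1
v(V, w) = -10 + V*w (v(V, w) = V*w - 10 = -10 + V*w)
m = √47 (m = √((42 + 6*1) - 1) = √((42 + 6) - 1) = √(48 - 1) = √47 ≈ 6.8557)
m*x(v(k(4, 6), -7)) = √47*(52 - (-10 - 1*(-7))) = √47*(52 - (-10 + 7)) = √47*(52 - 1*(-3)) = √47*(52 + 3) = √47*55 = 55*√47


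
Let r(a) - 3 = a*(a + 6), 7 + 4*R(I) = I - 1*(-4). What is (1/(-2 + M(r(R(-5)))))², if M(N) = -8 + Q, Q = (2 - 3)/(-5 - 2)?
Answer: 49/4761 ≈ 0.010292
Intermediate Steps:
R(I) = -¾ + I/4 (R(I) = -7/4 + (I - 1*(-4))/4 = -7/4 + (I + 4)/4 = -7/4 + (4 + I)/4 = -7/4 + (1 + I/4) = -¾ + I/4)
Q = ⅐ (Q = -1/(-7) = -1*(-⅐) = ⅐ ≈ 0.14286)
r(a) = 3 + a*(6 + a) (r(a) = 3 + a*(a + 6) = 3 + a*(6 + a))
M(N) = -55/7 (M(N) = -8 + ⅐ = -55/7)
(1/(-2 + M(r(R(-5)))))² = (1/(-2 - 55/7))² = (1/(-69/7))² = (-7/69)² = 49/4761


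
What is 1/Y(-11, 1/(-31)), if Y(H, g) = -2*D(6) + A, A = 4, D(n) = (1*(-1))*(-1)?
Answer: 1/2 ≈ 0.50000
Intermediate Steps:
D(n) = 1 (D(n) = -1*(-1) = 1)
Y(H, g) = 2 (Y(H, g) = -2*1 + 4 = -2 + 4 = 2)
1/Y(-11, 1/(-31)) = 1/2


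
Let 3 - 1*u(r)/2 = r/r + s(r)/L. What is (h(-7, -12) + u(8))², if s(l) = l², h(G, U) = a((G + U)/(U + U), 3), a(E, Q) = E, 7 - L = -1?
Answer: 72361/576 ≈ 125.63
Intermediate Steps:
L = 8 (L = 7 - 1*(-1) = 7 + 1 = 8)
h(G, U) = (G + U)/(2*U) (h(G, U) = (G + U)/(U + U) = (G + U)/((2*U)) = (G + U)*(1/(2*U)) = (G + U)/(2*U))
u(r) = 4 - r²/4 (u(r) = 6 - 2*(r/r + r²/8) = 6 - 2*(1 + r²*(⅛)) = 6 - 2*(1 + r²/8) = 6 + (-2 - r²/4) = 4 - r²/4)
(h(-7, -12) + u(8))² = ((½)*(-7 - 12)/(-12) + (4 - ¼*8²))² = ((½)*(-1/12)*(-19) + (4 - ¼*64))² = (19/24 + (4 - 16))² = (19/24 - 12)² = (-269/24)² = 72361/576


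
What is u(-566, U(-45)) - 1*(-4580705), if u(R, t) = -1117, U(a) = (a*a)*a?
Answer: 4579588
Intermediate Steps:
U(a) = a³ (U(a) = a²*a = a³)
u(-566, U(-45)) - 1*(-4580705) = -1117 - 1*(-4580705) = -1117 + 4580705 = 4579588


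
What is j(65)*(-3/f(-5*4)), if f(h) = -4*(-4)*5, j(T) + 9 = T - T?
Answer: 27/80 ≈ 0.33750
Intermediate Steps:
j(T) = -9 (j(T) = -9 + (T - T) = -9 + 0 = -9)
f(h) = 80 (f(h) = 16*5 = 80)
j(65)*(-3/f(-5*4)) = -(-27)/80 = -9*(-3/80) = 27/80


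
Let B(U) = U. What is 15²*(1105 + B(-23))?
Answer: 243450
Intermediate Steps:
15²*(1105 + B(-23)) = 15²*(1105 - 23) = 225*1082 = 243450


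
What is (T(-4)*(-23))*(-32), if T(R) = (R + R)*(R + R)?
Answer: 47104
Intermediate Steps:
T(R) = 4*R² (T(R) = (2*R)*(2*R) = 4*R²)
(T(-4)*(-23))*(-32) = ((4*(-4)²)*(-23))*(-32) = ((4*16)*(-23))*(-32) = (64*(-23))*(-32) = -1472*(-32) = 47104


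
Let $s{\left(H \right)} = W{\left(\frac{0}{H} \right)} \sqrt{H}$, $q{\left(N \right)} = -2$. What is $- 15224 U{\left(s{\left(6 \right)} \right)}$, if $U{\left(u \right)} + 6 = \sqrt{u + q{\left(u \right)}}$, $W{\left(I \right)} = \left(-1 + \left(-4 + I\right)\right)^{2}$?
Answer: $91344 - 15224 \sqrt{-2 + 25 \sqrt{6}} \approx -25829.0$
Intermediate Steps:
$W{\left(I \right)} = \left(-5 + I\right)^{2}$
$s{\left(H \right)} = 25 \sqrt{H}$ ($s{\left(H \right)} = \left(-5 + \frac{0}{H}\right)^{2} \sqrt{H} = \left(-5 + 0\right)^{2} \sqrt{H} = \left(-5\right)^{2} \sqrt{H} = 25 \sqrt{H}$)
$U{\left(u \right)} = -6 + \sqrt{-2 + u}$ ($U{\left(u \right)} = -6 + \sqrt{u - 2} = -6 + \sqrt{-2 + u}$)
$- 15224 U{\left(s{\left(6 \right)} \right)} = - 15224 \left(-6 + \sqrt{-2 + 25 \sqrt{6}}\right) = 91344 - 15224 \sqrt{-2 + 25 \sqrt{6}}$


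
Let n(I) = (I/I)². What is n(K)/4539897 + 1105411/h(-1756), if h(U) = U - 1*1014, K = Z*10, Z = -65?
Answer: -5018452079897/12575514690 ≈ -399.07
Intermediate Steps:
K = -650 (K = -65*10 = -650)
n(I) = 1 (n(I) = 1² = 1)
h(U) = -1014 + U (h(U) = U - 1014 = -1014 + U)
n(K)/4539897 + 1105411/h(-1756) = 1/4539897 + 1105411/(-1014 - 1756) = 1*(1/4539897) + 1105411/(-2770) = 1/4539897 + 1105411*(-1/2770) = 1/4539897 - 1105411/2770 = -5018452079897/12575514690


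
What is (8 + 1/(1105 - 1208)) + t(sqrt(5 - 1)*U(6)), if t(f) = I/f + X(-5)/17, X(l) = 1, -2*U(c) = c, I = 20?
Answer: 24772/5253 ≈ 4.7158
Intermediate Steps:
U(c) = -c/2
t(f) = 1/17 + 20/f (t(f) = 20/f + 1/17 = 1/17 + 20/f)
(8 + 1/(1105 - 1208)) + t(sqrt(5 - 1)*U(6)) = (8 + 1/(1105 - 1208)) + (340 + sqrt(5 - 1)*(-1/2*6))/(17*((sqrt(5 - 1)*(-1/2*6)))) = (8 + 1/(-103)) + (340 + sqrt(4)*(-3))/(17*((sqrt(4)*(-3)))) = (8 - 1/103) + (340 + 2*(-3))/(17*((2*(-3)))) = 823/103 + (1/17)*(340 - 6)/(-6) = 823/103 + (1/17)*(-1/6)*334 = 823/103 - 167/51 = 24772/5253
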